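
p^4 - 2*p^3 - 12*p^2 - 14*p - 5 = (p - 5)*(p + 1)^3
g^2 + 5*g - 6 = (g - 1)*(g + 6)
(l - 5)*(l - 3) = l^2 - 8*l + 15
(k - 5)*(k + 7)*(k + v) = k^3 + k^2*v + 2*k^2 + 2*k*v - 35*k - 35*v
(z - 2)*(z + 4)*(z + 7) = z^3 + 9*z^2 + 6*z - 56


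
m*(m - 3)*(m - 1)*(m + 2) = m^4 - 2*m^3 - 5*m^2 + 6*m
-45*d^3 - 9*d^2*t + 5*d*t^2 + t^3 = (-3*d + t)*(3*d + t)*(5*d + t)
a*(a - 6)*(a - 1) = a^3 - 7*a^2 + 6*a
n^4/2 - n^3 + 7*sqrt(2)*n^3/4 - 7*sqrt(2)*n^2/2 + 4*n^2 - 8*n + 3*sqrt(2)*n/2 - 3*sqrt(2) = (n/2 + sqrt(2)/2)*(n - 2)*(n + sqrt(2))*(n + 3*sqrt(2)/2)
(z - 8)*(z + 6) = z^2 - 2*z - 48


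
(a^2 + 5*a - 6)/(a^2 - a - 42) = (a - 1)/(a - 7)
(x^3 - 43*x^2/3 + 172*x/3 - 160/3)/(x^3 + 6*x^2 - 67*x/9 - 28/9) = 3*(x^2 - 13*x + 40)/(3*x^2 + 22*x + 7)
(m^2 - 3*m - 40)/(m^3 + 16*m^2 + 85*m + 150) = (m - 8)/(m^2 + 11*m + 30)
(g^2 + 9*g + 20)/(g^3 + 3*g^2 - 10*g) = (g + 4)/(g*(g - 2))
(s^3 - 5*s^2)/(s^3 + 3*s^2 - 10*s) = s*(s - 5)/(s^2 + 3*s - 10)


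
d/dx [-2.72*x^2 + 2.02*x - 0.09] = 2.02 - 5.44*x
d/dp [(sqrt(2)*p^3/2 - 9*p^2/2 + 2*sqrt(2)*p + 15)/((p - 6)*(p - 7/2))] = (2*sqrt(2)*p^4 - 38*sqrt(2)*p^3 + 118*sqrt(2)*p^2 + 171*p^2 - 876*p + 168*sqrt(2) + 570)/(4*p^4 - 76*p^3 + 529*p^2 - 1596*p + 1764)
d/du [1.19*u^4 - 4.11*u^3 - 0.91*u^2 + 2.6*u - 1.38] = 4.76*u^3 - 12.33*u^2 - 1.82*u + 2.6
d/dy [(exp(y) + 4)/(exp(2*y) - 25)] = (-2*(exp(y) + 4)*exp(y) + exp(2*y) - 25)*exp(y)/(exp(2*y) - 25)^2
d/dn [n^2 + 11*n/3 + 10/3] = 2*n + 11/3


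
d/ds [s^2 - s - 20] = 2*s - 1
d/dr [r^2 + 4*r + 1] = 2*r + 4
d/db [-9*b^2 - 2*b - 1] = -18*b - 2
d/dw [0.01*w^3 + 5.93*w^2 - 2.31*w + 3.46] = 0.03*w^2 + 11.86*w - 2.31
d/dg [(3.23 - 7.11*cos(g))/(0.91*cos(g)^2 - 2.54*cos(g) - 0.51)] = (-6.4701*cos(g)^2 + 5.8786*cos(g) - 11.8303)*sin(g)/(0.8281*cos(g)^4 - 4.6228*cos(g)^3 + 5.5234*cos(g)^2 + 2.5908*cos(g) + 0.2601)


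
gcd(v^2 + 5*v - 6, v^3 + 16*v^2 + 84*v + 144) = v + 6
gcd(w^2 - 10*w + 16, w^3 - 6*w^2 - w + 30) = 1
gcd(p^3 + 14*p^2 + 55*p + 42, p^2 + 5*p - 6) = p + 6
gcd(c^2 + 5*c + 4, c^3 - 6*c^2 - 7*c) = c + 1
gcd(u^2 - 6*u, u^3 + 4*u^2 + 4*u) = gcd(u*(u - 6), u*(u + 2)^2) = u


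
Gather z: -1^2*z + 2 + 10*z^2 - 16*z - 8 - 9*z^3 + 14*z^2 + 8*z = -9*z^3 + 24*z^2 - 9*z - 6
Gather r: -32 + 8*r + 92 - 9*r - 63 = -r - 3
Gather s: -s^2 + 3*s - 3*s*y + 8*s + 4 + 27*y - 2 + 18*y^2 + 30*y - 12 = -s^2 + s*(11 - 3*y) + 18*y^2 + 57*y - 10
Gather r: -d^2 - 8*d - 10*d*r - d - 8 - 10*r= -d^2 - 9*d + r*(-10*d - 10) - 8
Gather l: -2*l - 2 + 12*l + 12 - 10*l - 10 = 0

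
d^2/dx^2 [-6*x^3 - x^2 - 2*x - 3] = -36*x - 2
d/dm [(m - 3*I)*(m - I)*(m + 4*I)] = 3*m^2 + 13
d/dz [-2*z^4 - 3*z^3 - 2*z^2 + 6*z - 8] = -8*z^3 - 9*z^2 - 4*z + 6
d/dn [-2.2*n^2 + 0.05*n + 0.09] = 0.05 - 4.4*n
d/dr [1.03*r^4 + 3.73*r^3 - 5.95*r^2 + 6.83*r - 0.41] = 4.12*r^3 + 11.19*r^2 - 11.9*r + 6.83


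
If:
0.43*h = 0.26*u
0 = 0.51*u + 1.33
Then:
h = -1.58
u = -2.61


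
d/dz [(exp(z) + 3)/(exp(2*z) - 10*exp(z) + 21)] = (-2*(exp(z) - 5)*(exp(z) + 3) + exp(2*z) - 10*exp(z) + 21)*exp(z)/(exp(2*z) - 10*exp(z) + 21)^2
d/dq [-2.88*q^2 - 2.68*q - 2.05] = -5.76*q - 2.68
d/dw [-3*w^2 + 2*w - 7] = 2 - 6*w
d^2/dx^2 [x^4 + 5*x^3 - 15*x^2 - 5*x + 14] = 12*x^2 + 30*x - 30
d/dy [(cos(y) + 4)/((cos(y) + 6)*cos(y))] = (sin(y) + 24*sin(y)/cos(y)^2 + 8*tan(y))/(cos(y) + 6)^2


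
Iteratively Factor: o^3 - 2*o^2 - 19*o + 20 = (o - 1)*(o^2 - o - 20) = (o - 5)*(o - 1)*(o + 4)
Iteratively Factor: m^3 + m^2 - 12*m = (m - 3)*(m^2 + 4*m) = m*(m - 3)*(m + 4)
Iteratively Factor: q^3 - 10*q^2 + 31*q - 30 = (q - 2)*(q^2 - 8*q + 15) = (q - 5)*(q - 2)*(q - 3)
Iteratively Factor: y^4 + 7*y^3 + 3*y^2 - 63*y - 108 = (y + 3)*(y^3 + 4*y^2 - 9*y - 36) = (y + 3)^2*(y^2 + y - 12) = (y - 3)*(y + 3)^2*(y + 4)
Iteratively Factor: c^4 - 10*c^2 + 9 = (c - 3)*(c^3 + 3*c^2 - c - 3) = (c - 3)*(c + 1)*(c^2 + 2*c - 3) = (c - 3)*(c - 1)*(c + 1)*(c + 3)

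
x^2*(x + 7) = x^3 + 7*x^2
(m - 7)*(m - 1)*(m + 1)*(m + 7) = m^4 - 50*m^2 + 49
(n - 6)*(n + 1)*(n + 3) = n^3 - 2*n^2 - 21*n - 18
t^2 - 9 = (t - 3)*(t + 3)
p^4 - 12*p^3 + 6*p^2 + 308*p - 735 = (p - 7)^2*(p - 3)*(p + 5)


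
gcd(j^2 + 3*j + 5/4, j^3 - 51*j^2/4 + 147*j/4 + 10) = 1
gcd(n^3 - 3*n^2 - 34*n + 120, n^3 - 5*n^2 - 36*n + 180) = n^2 + n - 30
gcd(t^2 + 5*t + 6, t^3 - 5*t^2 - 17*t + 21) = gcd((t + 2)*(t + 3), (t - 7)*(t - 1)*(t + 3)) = t + 3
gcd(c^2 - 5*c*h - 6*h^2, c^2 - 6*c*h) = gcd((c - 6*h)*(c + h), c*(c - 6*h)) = c - 6*h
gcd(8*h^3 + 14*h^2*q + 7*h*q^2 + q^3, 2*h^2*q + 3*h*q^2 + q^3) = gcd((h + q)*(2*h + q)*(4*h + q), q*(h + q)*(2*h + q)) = 2*h^2 + 3*h*q + q^2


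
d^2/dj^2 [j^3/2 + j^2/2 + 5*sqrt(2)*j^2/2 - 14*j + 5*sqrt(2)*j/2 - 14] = 3*j + 1 + 5*sqrt(2)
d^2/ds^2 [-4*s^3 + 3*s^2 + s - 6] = 6 - 24*s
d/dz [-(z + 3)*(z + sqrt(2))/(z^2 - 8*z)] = (-z*(z - 8)*(2*z + sqrt(2) + 3) + 2*(z - 4)*(z + 3)*(z + sqrt(2)))/(z^2*(z - 8)^2)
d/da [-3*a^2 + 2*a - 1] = 2 - 6*a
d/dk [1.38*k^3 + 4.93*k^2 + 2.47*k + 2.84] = 4.14*k^2 + 9.86*k + 2.47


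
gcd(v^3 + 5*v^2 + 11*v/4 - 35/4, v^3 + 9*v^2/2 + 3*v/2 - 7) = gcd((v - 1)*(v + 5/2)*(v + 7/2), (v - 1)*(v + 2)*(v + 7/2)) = v^2 + 5*v/2 - 7/2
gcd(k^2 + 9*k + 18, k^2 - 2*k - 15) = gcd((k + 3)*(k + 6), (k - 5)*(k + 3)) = k + 3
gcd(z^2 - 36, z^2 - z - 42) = z + 6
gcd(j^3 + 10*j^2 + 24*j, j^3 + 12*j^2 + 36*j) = j^2 + 6*j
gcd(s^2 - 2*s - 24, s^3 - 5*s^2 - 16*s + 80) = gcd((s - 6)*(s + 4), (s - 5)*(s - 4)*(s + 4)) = s + 4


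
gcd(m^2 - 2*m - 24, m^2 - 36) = m - 6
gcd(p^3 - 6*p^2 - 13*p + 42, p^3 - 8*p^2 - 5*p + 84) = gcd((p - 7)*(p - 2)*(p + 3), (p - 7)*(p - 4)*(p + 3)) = p^2 - 4*p - 21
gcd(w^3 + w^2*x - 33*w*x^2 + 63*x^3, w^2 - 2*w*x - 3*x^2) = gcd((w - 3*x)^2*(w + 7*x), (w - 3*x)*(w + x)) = -w + 3*x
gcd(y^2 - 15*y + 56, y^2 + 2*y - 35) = 1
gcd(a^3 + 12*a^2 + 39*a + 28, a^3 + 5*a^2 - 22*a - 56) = a + 7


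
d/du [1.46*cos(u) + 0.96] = -1.46*sin(u)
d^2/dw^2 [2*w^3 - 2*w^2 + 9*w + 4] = 12*w - 4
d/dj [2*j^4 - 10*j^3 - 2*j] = 8*j^3 - 30*j^2 - 2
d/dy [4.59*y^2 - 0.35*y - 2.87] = 9.18*y - 0.35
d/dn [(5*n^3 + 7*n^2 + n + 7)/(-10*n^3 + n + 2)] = (70*n^4 + 30*n^3 + 247*n^2 + 28*n - 5)/(100*n^6 - 20*n^4 - 40*n^3 + n^2 + 4*n + 4)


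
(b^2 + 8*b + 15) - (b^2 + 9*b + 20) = -b - 5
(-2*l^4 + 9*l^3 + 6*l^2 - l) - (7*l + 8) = -2*l^4 + 9*l^3 + 6*l^2 - 8*l - 8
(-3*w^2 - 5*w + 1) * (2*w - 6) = -6*w^3 + 8*w^2 + 32*w - 6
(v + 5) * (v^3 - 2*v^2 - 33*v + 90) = v^4 + 3*v^3 - 43*v^2 - 75*v + 450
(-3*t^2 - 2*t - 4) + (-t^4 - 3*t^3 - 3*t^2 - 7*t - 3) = -t^4 - 3*t^3 - 6*t^2 - 9*t - 7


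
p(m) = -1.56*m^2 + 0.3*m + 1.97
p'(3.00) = -9.06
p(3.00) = -11.17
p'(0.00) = 0.30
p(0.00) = 1.97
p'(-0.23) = 1.02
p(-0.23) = 1.82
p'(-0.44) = 1.67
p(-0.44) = 1.54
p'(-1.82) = 5.98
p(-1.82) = -3.74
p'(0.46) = -1.14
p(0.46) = 1.78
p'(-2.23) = 7.26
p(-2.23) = -6.46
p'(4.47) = -13.65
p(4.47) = -27.86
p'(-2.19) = 7.13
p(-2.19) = -6.17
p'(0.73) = -1.98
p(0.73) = 1.36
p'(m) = 0.3 - 3.12*m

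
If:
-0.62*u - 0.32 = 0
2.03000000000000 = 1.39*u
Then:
No Solution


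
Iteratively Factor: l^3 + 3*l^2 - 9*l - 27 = (l + 3)*(l^2 - 9) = (l + 3)^2*(l - 3)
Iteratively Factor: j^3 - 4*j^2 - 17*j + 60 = (j - 3)*(j^2 - j - 20) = (j - 5)*(j - 3)*(j + 4)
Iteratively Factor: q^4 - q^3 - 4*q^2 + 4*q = (q + 2)*(q^3 - 3*q^2 + 2*q) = (q - 1)*(q + 2)*(q^2 - 2*q) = q*(q - 1)*(q + 2)*(q - 2)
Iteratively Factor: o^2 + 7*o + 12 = (o + 3)*(o + 4)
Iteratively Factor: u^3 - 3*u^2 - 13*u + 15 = (u - 5)*(u^2 + 2*u - 3) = (u - 5)*(u - 1)*(u + 3)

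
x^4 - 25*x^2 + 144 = (x - 4)*(x - 3)*(x + 3)*(x + 4)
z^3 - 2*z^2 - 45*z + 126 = (z - 6)*(z - 3)*(z + 7)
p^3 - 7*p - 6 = (p - 3)*(p + 1)*(p + 2)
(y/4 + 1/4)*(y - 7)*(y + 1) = y^3/4 - 5*y^2/4 - 13*y/4 - 7/4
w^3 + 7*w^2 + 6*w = w*(w + 1)*(w + 6)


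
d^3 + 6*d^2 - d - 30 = (d - 2)*(d + 3)*(d + 5)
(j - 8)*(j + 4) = j^2 - 4*j - 32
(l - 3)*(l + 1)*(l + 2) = l^3 - 7*l - 6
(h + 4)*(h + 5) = h^2 + 9*h + 20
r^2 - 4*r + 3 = (r - 3)*(r - 1)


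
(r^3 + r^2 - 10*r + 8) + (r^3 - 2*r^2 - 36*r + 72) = 2*r^3 - r^2 - 46*r + 80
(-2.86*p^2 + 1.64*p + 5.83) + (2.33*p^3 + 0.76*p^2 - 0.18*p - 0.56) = 2.33*p^3 - 2.1*p^2 + 1.46*p + 5.27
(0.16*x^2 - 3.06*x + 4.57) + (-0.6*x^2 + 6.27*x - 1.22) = -0.44*x^2 + 3.21*x + 3.35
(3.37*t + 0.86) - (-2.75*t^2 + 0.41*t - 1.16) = 2.75*t^2 + 2.96*t + 2.02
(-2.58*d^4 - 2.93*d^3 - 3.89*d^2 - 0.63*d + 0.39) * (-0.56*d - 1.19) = 1.4448*d^5 + 4.711*d^4 + 5.6651*d^3 + 4.9819*d^2 + 0.5313*d - 0.4641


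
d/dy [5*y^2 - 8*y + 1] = 10*y - 8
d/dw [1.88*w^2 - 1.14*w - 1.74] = 3.76*w - 1.14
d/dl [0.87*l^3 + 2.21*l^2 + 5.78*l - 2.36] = 2.61*l^2 + 4.42*l + 5.78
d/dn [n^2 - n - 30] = 2*n - 1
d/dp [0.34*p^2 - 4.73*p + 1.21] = 0.68*p - 4.73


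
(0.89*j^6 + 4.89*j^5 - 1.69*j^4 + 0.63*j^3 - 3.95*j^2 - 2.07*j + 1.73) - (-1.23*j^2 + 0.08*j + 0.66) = 0.89*j^6 + 4.89*j^5 - 1.69*j^4 + 0.63*j^3 - 2.72*j^2 - 2.15*j + 1.07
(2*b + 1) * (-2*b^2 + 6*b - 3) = -4*b^3 + 10*b^2 - 3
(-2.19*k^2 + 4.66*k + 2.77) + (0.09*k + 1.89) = -2.19*k^2 + 4.75*k + 4.66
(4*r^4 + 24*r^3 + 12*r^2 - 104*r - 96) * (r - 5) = 4*r^5 + 4*r^4 - 108*r^3 - 164*r^2 + 424*r + 480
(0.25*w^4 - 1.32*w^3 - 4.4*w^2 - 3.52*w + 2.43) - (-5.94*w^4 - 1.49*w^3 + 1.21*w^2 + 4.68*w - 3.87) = 6.19*w^4 + 0.17*w^3 - 5.61*w^2 - 8.2*w + 6.3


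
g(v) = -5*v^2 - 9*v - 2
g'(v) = -10*v - 9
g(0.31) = -5.27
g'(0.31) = -12.10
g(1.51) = -26.99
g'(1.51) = -24.10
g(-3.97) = -45.07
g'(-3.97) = 30.70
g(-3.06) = -21.28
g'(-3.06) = 21.60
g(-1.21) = 1.57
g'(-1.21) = 3.10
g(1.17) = -19.37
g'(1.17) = -20.70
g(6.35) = -260.76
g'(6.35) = -72.50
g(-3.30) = -26.75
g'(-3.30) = 24.00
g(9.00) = -488.00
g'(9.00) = -99.00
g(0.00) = -2.00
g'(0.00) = -9.00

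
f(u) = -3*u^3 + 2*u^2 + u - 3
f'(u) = -9*u^2 + 4*u + 1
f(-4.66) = 339.36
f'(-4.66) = -213.08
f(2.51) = -35.33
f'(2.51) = -45.66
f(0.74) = -2.38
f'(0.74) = -0.97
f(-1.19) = 3.70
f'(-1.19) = -16.50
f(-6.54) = 915.18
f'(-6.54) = -410.10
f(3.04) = -65.76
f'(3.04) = -70.01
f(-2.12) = 32.45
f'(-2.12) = -47.93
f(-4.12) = 236.63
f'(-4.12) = -168.25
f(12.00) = -4887.00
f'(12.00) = -1247.00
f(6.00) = -573.00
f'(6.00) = -299.00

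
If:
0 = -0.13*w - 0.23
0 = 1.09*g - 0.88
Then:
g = 0.81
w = -1.77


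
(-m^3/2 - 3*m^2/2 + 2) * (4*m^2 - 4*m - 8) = -2*m^5 - 4*m^4 + 10*m^3 + 20*m^2 - 8*m - 16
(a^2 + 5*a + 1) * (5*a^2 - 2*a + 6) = 5*a^4 + 23*a^3 + a^2 + 28*a + 6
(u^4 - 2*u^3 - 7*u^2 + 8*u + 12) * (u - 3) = u^5 - 5*u^4 - u^3 + 29*u^2 - 12*u - 36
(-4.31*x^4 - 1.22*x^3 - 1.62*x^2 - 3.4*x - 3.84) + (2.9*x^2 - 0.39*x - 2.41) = -4.31*x^4 - 1.22*x^3 + 1.28*x^2 - 3.79*x - 6.25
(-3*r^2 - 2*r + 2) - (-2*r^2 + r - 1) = -r^2 - 3*r + 3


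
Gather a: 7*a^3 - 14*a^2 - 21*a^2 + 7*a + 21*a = 7*a^3 - 35*a^2 + 28*a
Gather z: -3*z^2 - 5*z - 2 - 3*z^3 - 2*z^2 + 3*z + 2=-3*z^3 - 5*z^2 - 2*z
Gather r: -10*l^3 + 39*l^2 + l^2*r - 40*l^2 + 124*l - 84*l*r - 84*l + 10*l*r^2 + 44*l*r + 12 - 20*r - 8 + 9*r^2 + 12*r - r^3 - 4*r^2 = -10*l^3 - l^2 + 40*l - r^3 + r^2*(10*l + 5) + r*(l^2 - 40*l - 8) + 4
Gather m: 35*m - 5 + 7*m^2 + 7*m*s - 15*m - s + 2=7*m^2 + m*(7*s + 20) - s - 3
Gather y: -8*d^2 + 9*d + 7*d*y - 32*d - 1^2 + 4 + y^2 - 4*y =-8*d^2 - 23*d + y^2 + y*(7*d - 4) + 3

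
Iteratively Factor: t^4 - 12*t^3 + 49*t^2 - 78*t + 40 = (t - 5)*(t^3 - 7*t^2 + 14*t - 8) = (t - 5)*(t - 1)*(t^2 - 6*t + 8) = (t - 5)*(t - 2)*(t - 1)*(t - 4)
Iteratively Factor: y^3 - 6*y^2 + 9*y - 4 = (y - 4)*(y^2 - 2*y + 1) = (y - 4)*(y - 1)*(y - 1)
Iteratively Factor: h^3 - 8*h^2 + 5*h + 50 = (h - 5)*(h^2 - 3*h - 10) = (h - 5)*(h + 2)*(h - 5)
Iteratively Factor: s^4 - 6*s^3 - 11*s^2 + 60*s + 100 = (s - 5)*(s^3 - s^2 - 16*s - 20) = (s - 5)*(s + 2)*(s^2 - 3*s - 10) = (s - 5)*(s + 2)^2*(s - 5)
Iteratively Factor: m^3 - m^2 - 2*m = (m + 1)*(m^2 - 2*m) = (m - 2)*(m + 1)*(m)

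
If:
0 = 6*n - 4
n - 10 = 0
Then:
No Solution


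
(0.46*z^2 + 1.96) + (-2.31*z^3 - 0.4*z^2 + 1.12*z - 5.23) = -2.31*z^3 + 0.06*z^2 + 1.12*z - 3.27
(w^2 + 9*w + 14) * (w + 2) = w^3 + 11*w^2 + 32*w + 28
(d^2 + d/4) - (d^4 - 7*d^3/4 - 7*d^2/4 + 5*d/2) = -d^4 + 7*d^3/4 + 11*d^2/4 - 9*d/4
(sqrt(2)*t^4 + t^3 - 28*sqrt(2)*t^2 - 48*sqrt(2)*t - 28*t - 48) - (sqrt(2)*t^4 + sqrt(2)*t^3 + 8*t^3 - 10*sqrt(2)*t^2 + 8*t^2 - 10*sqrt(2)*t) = -7*t^3 - sqrt(2)*t^3 - 18*sqrt(2)*t^2 - 8*t^2 - 38*sqrt(2)*t - 28*t - 48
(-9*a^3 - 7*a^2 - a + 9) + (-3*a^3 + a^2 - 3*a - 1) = -12*a^3 - 6*a^2 - 4*a + 8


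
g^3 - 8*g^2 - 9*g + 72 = (g - 8)*(g - 3)*(g + 3)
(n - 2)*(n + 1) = n^2 - n - 2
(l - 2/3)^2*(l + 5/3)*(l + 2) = l^4 + 7*l^3/3 - 10*l^2/9 - 76*l/27 + 40/27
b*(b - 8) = b^2 - 8*b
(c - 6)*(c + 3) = c^2 - 3*c - 18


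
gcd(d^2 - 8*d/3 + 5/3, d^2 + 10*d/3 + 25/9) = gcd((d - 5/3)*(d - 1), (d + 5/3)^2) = 1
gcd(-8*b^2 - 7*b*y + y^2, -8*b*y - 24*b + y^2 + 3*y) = -8*b + y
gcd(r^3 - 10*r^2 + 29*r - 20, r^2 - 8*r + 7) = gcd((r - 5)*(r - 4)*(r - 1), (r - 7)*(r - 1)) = r - 1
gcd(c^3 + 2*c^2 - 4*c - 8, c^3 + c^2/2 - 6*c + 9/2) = 1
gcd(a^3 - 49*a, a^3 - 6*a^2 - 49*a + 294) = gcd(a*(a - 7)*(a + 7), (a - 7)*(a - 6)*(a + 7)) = a^2 - 49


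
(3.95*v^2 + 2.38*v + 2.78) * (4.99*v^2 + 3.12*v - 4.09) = 19.7105*v^4 + 24.2002*v^3 + 5.1423*v^2 - 1.0606*v - 11.3702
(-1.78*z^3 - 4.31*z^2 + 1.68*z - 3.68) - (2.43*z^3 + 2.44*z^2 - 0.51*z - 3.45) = -4.21*z^3 - 6.75*z^2 + 2.19*z - 0.23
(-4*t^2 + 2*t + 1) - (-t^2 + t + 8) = -3*t^2 + t - 7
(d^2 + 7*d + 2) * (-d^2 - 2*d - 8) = -d^4 - 9*d^3 - 24*d^2 - 60*d - 16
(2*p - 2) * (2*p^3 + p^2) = 4*p^4 - 2*p^3 - 2*p^2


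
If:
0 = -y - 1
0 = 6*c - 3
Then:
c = 1/2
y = -1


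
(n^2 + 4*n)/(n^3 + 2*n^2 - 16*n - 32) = n/(n^2 - 2*n - 8)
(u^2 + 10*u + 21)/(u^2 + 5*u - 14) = (u + 3)/(u - 2)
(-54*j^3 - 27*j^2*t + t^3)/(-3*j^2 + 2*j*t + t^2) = (-18*j^2 - 3*j*t + t^2)/(-j + t)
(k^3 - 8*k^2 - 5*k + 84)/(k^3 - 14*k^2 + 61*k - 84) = (k + 3)/(k - 3)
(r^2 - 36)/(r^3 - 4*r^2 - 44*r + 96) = (r - 6)/(r^2 - 10*r + 16)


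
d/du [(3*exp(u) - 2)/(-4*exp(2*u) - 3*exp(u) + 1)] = (12*exp(2*u) - 16*exp(u) - 3)*exp(u)/(16*exp(4*u) + 24*exp(3*u) + exp(2*u) - 6*exp(u) + 1)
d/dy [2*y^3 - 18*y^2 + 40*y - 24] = 6*y^2 - 36*y + 40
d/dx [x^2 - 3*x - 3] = 2*x - 3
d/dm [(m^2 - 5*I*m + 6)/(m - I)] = (m^2 - 2*I*m - 11)/(m^2 - 2*I*m - 1)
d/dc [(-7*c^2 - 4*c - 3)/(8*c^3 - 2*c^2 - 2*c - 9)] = 2*(28*c^4 + 32*c^3 + 39*c^2 + 57*c + 15)/(64*c^6 - 32*c^5 - 28*c^4 - 136*c^3 + 40*c^2 + 36*c + 81)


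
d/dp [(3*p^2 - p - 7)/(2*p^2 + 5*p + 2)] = (17*p^2 + 40*p + 33)/(4*p^4 + 20*p^3 + 33*p^2 + 20*p + 4)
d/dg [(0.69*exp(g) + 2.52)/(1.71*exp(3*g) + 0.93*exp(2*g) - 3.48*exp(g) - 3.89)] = (-2.3598*exp(3*g) - 13.5693*exp(2*g) - 4.6872*exp(g) + 6.0855)*exp(g)/(2.9241*exp(6*g) + 3.1806*exp(5*g) - 11.0367*exp(4*g) - 19.7766*exp(3*g) + 4.875*exp(2*g) + 27.0744*exp(g) + 15.1321)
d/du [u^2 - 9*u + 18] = 2*u - 9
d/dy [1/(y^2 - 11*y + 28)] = (11 - 2*y)/(y^2 - 11*y + 28)^2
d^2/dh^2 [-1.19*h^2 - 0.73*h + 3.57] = -2.38000000000000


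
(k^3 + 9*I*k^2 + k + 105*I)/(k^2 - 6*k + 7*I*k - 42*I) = (k^2 + 2*I*k + 15)/(k - 6)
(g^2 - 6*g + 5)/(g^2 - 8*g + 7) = (g - 5)/(g - 7)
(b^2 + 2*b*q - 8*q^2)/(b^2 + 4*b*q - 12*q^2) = (b + 4*q)/(b + 6*q)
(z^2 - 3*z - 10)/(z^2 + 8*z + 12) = (z - 5)/(z + 6)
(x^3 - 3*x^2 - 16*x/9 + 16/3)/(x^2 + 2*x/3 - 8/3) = (x^2 - 5*x/3 - 4)/(x + 2)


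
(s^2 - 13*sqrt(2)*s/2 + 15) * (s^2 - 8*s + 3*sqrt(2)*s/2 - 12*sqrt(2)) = s^4 - 8*s^3 - 5*sqrt(2)*s^3 - 9*s^2/2 + 40*sqrt(2)*s^2 + 45*sqrt(2)*s/2 + 36*s - 180*sqrt(2)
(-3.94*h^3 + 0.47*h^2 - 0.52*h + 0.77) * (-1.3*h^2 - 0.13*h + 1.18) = 5.122*h^5 - 0.0988*h^4 - 4.0343*h^3 - 0.3788*h^2 - 0.7137*h + 0.9086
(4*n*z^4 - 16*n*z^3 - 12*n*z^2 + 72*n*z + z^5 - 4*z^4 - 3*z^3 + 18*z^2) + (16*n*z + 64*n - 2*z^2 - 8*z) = 4*n*z^4 - 16*n*z^3 - 12*n*z^2 + 88*n*z + 64*n + z^5 - 4*z^4 - 3*z^3 + 16*z^2 - 8*z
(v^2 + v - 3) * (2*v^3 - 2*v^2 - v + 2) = 2*v^5 - 9*v^3 + 7*v^2 + 5*v - 6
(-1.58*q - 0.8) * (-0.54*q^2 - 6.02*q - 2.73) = 0.8532*q^3 + 9.9436*q^2 + 9.1294*q + 2.184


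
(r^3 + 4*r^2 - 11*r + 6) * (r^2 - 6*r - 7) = r^5 - 2*r^4 - 42*r^3 + 44*r^2 + 41*r - 42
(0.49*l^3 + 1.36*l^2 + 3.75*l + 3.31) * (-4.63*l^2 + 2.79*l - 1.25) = -2.2687*l^5 - 4.9297*l^4 - 14.1806*l^3 - 6.5628*l^2 + 4.5474*l - 4.1375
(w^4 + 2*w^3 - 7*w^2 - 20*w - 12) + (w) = w^4 + 2*w^3 - 7*w^2 - 19*w - 12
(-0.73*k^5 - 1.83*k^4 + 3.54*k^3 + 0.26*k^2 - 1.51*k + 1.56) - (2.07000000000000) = -0.73*k^5 - 1.83*k^4 + 3.54*k^3 + 0.26*k^2 - 1.51*k - 0.51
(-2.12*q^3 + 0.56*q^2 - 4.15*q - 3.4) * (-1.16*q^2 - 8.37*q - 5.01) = 2.4592*q^5 + 17.0948*q^4 + 10.748*q^3 + 35.8739*q^2 + 49.2495*q + 17.034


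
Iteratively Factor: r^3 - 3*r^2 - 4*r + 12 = (r + 2)*(r^2 - 5*r + 6) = (r - 3)*(r + 2)*(r - 2)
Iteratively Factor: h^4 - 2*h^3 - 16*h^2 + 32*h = (h - 2)*(h^3 - 16*h) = (h - 2)*(h + 4)*(h^2 - 4*h) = (h - 4)*(h - 2)*(h + 4)*(h)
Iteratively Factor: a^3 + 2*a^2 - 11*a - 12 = (a + 4)*(a^2 - 2*a - 3) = (a - 3)*(a + 4)*(a + 1)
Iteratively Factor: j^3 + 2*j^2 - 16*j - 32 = (j + 2)*(j^2 - 16) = (j + 2)*(j + 4)*(j - 4)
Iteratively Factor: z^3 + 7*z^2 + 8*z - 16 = (z + 4)*(z^2 + 3*z - 4) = (z - 1)*(z + 4)*(z + 4)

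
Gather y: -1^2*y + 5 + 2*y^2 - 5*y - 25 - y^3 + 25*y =-y^3 + 2*y^2 + 19*y - 20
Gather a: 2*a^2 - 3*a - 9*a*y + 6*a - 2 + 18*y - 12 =2*a^2 + a*(3 - 9*y) + 18*y - 14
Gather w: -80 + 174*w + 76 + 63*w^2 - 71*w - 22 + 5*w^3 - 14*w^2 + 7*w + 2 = 5*w^3 + 49*w^2 + 110*w - 24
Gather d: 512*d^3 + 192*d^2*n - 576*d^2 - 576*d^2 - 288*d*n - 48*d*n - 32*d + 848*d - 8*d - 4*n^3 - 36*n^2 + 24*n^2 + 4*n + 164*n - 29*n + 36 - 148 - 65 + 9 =512*d^3 + d^2*(192*n - 1152) + d*(808 - 336*n) - 4*n^3 - 12*n^2 + 139*n - 168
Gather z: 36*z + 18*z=54*z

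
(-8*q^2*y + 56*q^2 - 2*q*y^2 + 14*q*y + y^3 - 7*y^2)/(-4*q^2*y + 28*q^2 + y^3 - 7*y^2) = (-4*q + y)/(-2*q + y)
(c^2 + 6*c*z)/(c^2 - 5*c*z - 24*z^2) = c*(-c - 6*z)/(-c^2 + 5*c*z + 24*z^2)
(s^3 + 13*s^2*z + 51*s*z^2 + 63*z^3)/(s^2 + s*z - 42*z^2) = (-s^2 - 6*s*z - 9*z^2)/(-s + 6*z)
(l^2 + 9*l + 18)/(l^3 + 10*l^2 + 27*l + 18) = 1/(l + 1)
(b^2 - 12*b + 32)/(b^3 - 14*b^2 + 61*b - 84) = (b - 8)/(b^2 - 10*b + 21)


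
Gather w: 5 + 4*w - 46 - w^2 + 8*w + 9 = -w^2 + 12*w - 32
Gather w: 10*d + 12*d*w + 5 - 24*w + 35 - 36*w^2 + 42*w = 10*d - 36*w^2 + w*(12*d + 18) + 40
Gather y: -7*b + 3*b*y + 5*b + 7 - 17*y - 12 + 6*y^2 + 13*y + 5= -2*b + 6*y^2 + y*(3*b - 4)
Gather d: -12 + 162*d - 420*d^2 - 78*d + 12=-420*d^2 + 84*d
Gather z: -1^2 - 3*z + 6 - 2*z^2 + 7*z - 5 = -2*z^2 + 4*z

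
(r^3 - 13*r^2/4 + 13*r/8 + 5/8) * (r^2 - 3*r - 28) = r^5 - 25*r^4/4 - 133*r^3/8 + 347*r^2/4 - 379*r/8 - 35/2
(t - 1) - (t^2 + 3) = -t^2 + t - 4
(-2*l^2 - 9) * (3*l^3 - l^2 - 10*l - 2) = -6*l^5 + 2*l^4 - 7*l^3 + 13*l^2 + 90*l + 18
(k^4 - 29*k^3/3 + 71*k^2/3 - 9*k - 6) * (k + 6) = k^5 - 11*k^4/3 - 103*k^3/3 + 133*k^2 - 60*k - 36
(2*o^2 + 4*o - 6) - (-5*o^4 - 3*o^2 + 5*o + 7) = 5*o^4 + 5*o^2 - o - 13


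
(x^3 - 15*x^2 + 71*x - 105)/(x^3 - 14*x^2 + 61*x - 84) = (x - 5)/(x - 4)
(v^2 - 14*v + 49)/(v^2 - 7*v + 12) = (v^2 - 14*v + 49)/(v^2 - 7*v + 12)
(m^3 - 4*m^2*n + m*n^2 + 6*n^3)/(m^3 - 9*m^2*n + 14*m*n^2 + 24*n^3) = (m^2 - 5*m*n + 6*n^2)/(m^2 - 10*m*n + 24*n^2)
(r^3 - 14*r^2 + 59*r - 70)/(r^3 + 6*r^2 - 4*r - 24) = (r^2 - 12*r + 35)/(r^2 + 8*r + 12)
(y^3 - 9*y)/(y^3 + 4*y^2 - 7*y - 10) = y*(y^2 - 9)/(y^3 + 4*y^2 - 7*y - 10)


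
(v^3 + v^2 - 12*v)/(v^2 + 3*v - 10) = v*(v^2 + v - 12)/(v^2 + 3*v - 10)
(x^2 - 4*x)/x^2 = (x - 4)/x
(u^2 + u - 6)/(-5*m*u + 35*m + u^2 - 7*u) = (-u^2 - u + 6)/(5*m*u - 35*m - u^2 + 7*u)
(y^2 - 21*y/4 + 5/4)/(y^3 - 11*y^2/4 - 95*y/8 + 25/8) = 2/(2*y + 5)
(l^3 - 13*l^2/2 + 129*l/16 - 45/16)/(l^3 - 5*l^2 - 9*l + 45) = (16*l^2 - 24*l + 9)/(16*(l^2 - 9))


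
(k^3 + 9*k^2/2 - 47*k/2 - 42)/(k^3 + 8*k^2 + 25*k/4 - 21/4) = 2*(k - 4)/(2*k - 1)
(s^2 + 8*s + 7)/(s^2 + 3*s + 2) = (s + 7)/(s + 2)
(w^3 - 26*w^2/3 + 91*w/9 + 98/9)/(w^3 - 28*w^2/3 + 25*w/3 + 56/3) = (3*w^2 - 19*w - 14)/(3*(w^2 - 7*w - 8))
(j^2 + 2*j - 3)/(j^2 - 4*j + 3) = (j + 3)/(j - 3)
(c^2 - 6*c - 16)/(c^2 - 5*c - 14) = (c - 8)/(c - 7)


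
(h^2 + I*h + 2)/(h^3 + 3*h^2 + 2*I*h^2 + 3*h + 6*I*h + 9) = (h + 2*I)/(h^2 + 3*h*(1 + I) + 9*I)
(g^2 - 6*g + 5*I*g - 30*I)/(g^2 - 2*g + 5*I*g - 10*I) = (g - 6)/(g - 2)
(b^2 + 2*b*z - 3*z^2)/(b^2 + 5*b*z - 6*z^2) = (b + 3*z)/(b + 6*z)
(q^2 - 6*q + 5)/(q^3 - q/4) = (4*q^2 - 24*q + 20)/(4*q^3 - q)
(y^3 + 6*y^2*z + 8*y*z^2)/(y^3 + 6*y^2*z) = (y^2 + 6*y*z + 8*z^2)/(y*(y + 6*z))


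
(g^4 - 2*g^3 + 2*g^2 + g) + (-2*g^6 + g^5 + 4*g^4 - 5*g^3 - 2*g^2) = -2*g^6 + g^5 + 5*g^4 - 7*g^3 + g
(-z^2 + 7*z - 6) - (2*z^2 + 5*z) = -3*z^2 + 2*z - 6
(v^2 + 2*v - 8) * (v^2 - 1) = v^4 + 2*v^3 - 9*v^2 - 2*v + 8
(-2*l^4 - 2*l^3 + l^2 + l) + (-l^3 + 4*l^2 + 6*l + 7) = -2*l^4 - 3*l^3 + 5*l^2 + 7*l + 7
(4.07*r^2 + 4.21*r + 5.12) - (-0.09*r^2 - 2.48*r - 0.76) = 4.16*r^2 + 6.69*r + 5.88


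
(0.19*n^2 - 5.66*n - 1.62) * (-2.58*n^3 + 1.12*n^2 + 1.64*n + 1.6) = -0.4902*n^5 + 14.8156*n^4 - 1.848*n^3 - 10.7928*n^2 - 11.7128*n - 2.592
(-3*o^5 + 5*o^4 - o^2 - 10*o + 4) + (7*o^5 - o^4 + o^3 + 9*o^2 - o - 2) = 4*o^5 + 4*o^4 + o^3 + 8*o^2 - 11*o + 2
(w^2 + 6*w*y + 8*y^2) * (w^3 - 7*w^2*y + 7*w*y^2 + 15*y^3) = w^5 - w^4*y - 27*w^3*y^2 + w^2*y^3 + 146*w*y^4 + 120*y^5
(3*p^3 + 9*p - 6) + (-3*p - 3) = 3*p^3 + 6*p - 9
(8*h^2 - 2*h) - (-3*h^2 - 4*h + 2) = 11*h^2 + 2*h - 2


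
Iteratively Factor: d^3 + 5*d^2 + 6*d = (d + 3)*(d^2 + 2*d) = (d + 2)*(d + 3)*(d)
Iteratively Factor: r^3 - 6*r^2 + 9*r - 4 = (r - 1)*(r^2 - 5*r + 4) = (r - 1)^2*(r - 4)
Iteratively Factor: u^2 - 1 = (u - 1)*(u + 1)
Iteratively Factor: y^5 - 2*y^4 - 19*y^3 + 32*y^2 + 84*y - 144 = (y - 4)*(y^4 + 2*y^3 - 11*y^2 - 12*y + 36) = (y - 4)*(y - 2)*(y^3 + 4*y^2 - 3*y - 18) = (y - 4)*(y - 2)^2*(y^2 + 6*y + 9) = (y - 4)*(y - 2)^2*(y + 3)*(y + 3)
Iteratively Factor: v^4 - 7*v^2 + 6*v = (v)*(v^3 - 7*v + 6) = v*(v - 1)*(v^2 + v - 6) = v*(v - 1)*(v + 3)*(v - 2)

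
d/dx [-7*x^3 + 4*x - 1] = 4 - 21*x^2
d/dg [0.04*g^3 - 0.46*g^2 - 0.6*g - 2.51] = 0.12*g^2 - 0.92*g - 0.6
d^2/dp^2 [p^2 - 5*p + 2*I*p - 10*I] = 2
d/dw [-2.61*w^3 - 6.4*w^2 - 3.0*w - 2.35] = -7.83*w^2 - 12.8*w - 3.0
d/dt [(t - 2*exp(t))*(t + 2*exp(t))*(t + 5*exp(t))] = 5*t^2*exp(t) + 3*t^2 - 8*t*exp(2*t) + 10*t*exp(t) - 60*exp(3*t) - 4*exp(2*t)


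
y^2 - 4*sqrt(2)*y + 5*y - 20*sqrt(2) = (y + 5)*(y - 4*sqrt(2))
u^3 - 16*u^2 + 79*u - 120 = (u - 8)*(u - 5)*(u - 3)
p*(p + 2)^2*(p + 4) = p^4 + 8*p^3 + 20*p^2 + 16*p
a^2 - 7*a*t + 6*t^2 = (a - 6*t)*(a - t)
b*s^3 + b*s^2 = s^2*(b*s + b)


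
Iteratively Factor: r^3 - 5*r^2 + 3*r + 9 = (r - 3)*(r^2 - 2*r - 3) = (r - 3)^2*(r + 1)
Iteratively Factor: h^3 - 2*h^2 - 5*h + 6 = (h - 1)*(h^2 - h - 6) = (h - 1)*(h + 2)*(h - 3)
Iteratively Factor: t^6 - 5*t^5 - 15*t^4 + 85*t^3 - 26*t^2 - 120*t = (t)*(t^5 - 5*t^4 - 15*t^3 + 85*t^2 - 26*t - 120) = t*(t - 5)*(t^4 - 15*t^2 + 10*t + 24) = t*(t - 5)*(t - 3)*(t^3 + 3*t^2 - 6*t - 8) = t*(t - 5)*(t - 3)*(t + 4)*(t^2 - t - 2) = t*(t - 5)*(t - 3)*(t - 2)*(t + 4)*(t + 1)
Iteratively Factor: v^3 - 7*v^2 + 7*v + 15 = (v - 3)*(v^2 - 4*v - 5) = (v - 5)*(v - 3)*(v + 1)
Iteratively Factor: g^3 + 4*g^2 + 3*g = (g + 1)*(g^2 + 3*g) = g*(g + 1)*(g + 3)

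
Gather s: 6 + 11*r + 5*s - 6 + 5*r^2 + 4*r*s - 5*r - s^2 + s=5*r^2 + 6*r - s^2 + s*(4*r + 6)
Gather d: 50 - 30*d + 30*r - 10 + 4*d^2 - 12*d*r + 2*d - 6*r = 4*d^2 + d*(-12*r - 28) + 24*r + 40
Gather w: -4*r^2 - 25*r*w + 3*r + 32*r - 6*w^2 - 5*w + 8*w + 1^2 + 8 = -4*r^2 + 35*r - 6*w^2 + w*(3 - 25*r) + 9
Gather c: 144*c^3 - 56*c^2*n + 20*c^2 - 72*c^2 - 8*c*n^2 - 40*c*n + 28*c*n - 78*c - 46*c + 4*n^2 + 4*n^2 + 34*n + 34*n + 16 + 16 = 144*c^3 + c^2*(-56*n - 52) + c*(-8*n^2 - 12*n - 124) + 8*n^2 + 68*n + 32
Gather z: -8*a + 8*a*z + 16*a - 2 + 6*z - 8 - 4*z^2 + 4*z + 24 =8*a - 4*z^2 + z*(8*a + 10) + 14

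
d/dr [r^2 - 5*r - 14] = 2*r - 5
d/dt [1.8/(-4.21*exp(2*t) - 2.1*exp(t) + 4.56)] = (15.156*exp(t) + 3.78)*exp(t)/(4.21*exp(2*t) + 2.1*exp(t) - 4.56)^2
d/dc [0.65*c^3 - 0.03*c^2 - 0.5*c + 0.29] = 1.95*c^2 - 0.06*c - 0.5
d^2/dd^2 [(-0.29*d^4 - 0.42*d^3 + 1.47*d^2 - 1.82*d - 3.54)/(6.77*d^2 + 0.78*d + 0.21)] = (-26.583082*d^6 - 9.18824400000005*d^5 - 3.53237400000012*d^4 - 182.43358*d^3 - 986.596434*d^2 - 96.746112*d + 6.48405)/(310.288733*d^6 + 107.248986*d^5 + 41.231331*d^4 + 7.128108*d^3 + 1.278963*d^2 + 0.103194*d + 0.009261)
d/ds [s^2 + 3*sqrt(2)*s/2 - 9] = 2*s + 3*sqrt(2)/2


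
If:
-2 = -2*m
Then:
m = 1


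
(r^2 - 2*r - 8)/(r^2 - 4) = (r - 4)/(r - 2)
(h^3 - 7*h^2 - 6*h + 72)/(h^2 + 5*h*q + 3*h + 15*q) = (h^2 - 10*h + 24)/(h + 5*q)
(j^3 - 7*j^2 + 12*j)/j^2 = j - 7 + 12/j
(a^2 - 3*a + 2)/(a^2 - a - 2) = (a - 1)/(a + 1)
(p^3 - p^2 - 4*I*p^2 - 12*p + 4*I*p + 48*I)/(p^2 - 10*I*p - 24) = (p^2 - p - 12)/(p - 6*I)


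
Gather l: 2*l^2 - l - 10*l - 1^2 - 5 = 2*l^2 - 11*l - 6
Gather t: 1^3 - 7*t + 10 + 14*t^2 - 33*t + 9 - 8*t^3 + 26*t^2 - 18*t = -8*t^3 + 40*t^2 - 58*t + 20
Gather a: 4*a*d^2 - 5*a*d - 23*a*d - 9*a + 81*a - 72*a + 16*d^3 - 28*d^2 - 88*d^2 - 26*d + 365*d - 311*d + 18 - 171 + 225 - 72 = a*(4*d^2 - 28*d) + 16*d^3 - 116*d^2 + 28*d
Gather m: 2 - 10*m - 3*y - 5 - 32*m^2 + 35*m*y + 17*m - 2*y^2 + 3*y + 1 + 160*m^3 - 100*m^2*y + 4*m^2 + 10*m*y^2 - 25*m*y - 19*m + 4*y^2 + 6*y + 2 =160*m^3 + m^2*(-100*y - 28) + m*(10*y^2 + 10*y - 12) + 2*y^2 + 6*y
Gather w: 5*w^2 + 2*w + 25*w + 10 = 5*w^2 + 27*w + 10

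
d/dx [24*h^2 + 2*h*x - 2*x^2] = 2*h - 4*x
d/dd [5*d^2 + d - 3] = 10*d + 1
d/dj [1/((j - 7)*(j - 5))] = 2*(6 - j)/(j^4 - 24*j^3 + 214*j^2 - 840*j + 1225)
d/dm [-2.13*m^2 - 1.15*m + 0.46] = -4.26*m - 1.15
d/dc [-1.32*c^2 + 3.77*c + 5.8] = 3.77 - 2.64*c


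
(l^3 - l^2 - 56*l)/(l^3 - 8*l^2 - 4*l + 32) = l*(l + 7)/(l^2 - 4)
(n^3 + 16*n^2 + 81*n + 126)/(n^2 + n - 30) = (n^2 + 10*n + 21)/(n - 5)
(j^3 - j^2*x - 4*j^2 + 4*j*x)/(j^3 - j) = (j^2 - j*x - 4*j + 4*x)/(j^2 - 1)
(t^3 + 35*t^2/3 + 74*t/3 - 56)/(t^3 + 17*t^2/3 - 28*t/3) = (t + 6)/t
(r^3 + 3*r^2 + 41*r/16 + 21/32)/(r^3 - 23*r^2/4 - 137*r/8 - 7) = (r + 3/4)/(r - 8)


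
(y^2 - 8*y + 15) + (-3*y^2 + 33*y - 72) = -2*y^2 + 25*y - 57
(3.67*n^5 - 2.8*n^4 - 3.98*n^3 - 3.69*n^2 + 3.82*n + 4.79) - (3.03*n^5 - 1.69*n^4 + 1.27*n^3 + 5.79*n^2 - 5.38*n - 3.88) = 0.64*n^5 - 1.11*n^4 - 5.25*n^3 - 9.48*n^2 + 9.2*n + 8.67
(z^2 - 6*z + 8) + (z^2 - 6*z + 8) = 2*z^2 - 12*z + 16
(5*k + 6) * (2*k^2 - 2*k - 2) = 10*k^3 + 2*k^2 - 22*k - 12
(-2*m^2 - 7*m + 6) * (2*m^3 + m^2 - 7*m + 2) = -4*m^5 - 16*m^4 + 19*m^3 + 51*m^2 - 56*m + 12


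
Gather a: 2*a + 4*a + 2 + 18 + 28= 6*a + 48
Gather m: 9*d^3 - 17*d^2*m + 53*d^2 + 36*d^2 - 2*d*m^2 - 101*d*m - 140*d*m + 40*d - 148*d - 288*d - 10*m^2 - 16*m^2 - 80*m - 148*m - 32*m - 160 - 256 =9*d^3 + 89*d^2 - 396*d + m^2*(-2*d - 26) + m*(-17*d^2 - 241*d - 260) - 416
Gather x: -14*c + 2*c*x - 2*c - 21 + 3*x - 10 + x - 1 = -16*c + x*(2*c + 4) - 32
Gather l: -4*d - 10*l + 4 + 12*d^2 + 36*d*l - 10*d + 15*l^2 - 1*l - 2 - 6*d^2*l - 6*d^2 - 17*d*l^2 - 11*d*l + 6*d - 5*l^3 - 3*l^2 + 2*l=6*d^2 - 8*d - 5*l^3 + l^2*(12 - 17*d) + l*(-6*d^2 + 25*d - 9) + 2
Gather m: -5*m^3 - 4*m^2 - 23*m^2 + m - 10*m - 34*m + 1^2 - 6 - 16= -5*m^3 - 27*m^2 - 43*m - 21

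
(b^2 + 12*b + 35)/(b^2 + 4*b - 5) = (b + 7)/(b - 1)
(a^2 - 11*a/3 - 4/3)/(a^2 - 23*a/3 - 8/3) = (a - 4)/(a - 8)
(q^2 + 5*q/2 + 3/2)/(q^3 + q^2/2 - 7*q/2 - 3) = 1/(q - 2)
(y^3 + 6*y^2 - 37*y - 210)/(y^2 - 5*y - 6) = (y^2 + 12*y + 35)/(y + 1)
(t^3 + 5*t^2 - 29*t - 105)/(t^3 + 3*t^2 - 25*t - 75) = (t + 7)/(t + 5)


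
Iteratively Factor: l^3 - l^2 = (l)*(l^2 - l) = l^2*(l - 1)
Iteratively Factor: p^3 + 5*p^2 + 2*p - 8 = (p + 2)*(p^2 + 3*p - 4) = (p - 1)*(p + 2)*(p + 4)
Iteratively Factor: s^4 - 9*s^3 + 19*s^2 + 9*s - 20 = (s - 5)*(s^3 - 4*s^2 - s + 4) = (s - 5)*(s + 1)*(s^2 - 5*s + 4) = (s - 5)*(s - 1)*(s + 1)*(s - 4)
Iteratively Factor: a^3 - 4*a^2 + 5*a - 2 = (a - 1)*(a^2 - 3*a + 2) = (a - 2)*(a - 1)*(a - 1)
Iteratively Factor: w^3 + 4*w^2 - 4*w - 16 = (w + 4)*(w^2 - 4) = (w - 2)*(w + 4)*(w + 2)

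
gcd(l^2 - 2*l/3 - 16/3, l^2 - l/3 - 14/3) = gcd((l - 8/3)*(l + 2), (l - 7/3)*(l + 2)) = l + 2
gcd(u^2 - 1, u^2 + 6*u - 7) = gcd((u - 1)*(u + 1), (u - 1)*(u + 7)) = u - 1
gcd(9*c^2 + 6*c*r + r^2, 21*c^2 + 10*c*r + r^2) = 3*c + r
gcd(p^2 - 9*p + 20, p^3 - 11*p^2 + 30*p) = p - 5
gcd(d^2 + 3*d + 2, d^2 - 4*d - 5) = d + 1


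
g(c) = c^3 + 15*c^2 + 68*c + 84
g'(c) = 3*c^2 + 30*c + 68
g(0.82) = 150.40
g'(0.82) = 94.62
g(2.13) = 306.56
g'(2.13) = 145.51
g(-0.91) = 33.79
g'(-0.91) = 43.18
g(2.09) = 300.77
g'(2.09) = 143.80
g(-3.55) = -13.10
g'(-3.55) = -0.69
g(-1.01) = 29.59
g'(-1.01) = 40.76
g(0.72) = 141.11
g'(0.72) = 91.16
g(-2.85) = -11.11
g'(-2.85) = 6.87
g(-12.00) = -300.00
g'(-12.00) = 140.00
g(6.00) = 1248.00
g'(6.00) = 356.00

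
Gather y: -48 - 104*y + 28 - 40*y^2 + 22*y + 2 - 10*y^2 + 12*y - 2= -50*y^2 - 70*y - 20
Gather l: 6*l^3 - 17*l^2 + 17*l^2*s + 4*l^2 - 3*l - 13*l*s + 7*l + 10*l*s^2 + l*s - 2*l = 6*l^3 + l^2*(17*s - 13) + l*(10*s^2 - 12*s + 2)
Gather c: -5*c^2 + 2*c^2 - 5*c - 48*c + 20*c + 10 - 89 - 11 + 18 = -3*c^2 - 33*c - 72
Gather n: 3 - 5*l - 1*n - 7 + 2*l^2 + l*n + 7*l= 2*l^2 + 2*l + n*(l - 1) - 4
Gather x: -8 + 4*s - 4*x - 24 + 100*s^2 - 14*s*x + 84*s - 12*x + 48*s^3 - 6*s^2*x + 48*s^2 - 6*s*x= 48*s^3 + 148*s^2 + 88*s + x*(-6*s^2 - 20*s - 16) - 32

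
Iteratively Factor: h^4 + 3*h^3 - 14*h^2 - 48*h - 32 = (h - 4)*(h^3 + 7*h^2 + 14*h + 8) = (h - 4)*(h + 2)*(h^2 + 5*h + 4) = (h - 4)*(h + 1)*(h + 2)*(h + 4)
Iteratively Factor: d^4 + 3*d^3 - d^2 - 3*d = (d + 3)*(d^3 - d) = (d + 1)*(d + 3)*(d^2 - d) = d*(d + 1)*(d + 3)*(d - 1)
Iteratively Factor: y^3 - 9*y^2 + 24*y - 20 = (y - 2)*(y^2 - 7*y + 10) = (y - 2)^2*(y - 5)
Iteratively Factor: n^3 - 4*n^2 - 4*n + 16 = (n - 2)*(n^2 - 2*n - 8) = (n - 2)*(n + 2)*(n - 4)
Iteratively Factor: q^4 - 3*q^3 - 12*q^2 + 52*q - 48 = (q - 2)*(q^3 - q^2 - 14*q + 24) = (q - 3)*(q - 2)*(q^2 + 2*q - 8) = (q - 3)*(q - 2)*(q + 4)*(q - 2)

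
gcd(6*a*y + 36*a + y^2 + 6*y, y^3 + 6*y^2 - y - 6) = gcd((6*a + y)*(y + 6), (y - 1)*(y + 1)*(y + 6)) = y + 6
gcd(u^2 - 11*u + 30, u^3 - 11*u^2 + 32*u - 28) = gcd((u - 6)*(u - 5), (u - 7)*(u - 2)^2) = 1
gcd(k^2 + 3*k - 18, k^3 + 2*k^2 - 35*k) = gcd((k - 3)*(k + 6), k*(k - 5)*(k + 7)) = 1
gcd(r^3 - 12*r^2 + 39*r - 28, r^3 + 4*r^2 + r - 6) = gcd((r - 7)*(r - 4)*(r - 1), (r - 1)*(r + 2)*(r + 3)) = r - 1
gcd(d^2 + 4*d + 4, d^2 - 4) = d + 2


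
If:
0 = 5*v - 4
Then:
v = 4/5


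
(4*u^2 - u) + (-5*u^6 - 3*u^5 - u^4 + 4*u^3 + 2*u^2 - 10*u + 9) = -5*u^6 - 3*u^5 - u^4 + 4*u^3 + 6*u^2 - 11*u + 9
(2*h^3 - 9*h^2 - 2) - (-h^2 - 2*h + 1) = 2*h^3 - 8*h^2 + 2*h - 3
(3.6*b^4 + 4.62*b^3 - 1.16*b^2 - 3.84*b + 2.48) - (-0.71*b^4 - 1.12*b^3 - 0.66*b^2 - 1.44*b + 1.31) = 4.31*b^4 + 5.74*b^3 - 0.5*b^2 - 2.4*b + 1.17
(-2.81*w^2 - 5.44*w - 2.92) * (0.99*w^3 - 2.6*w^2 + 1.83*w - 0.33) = -2.7819*w^5 + 1.9204*w^4 + 6.1109*w^3 - 1.4359*w^2 - 3.5484*w + 0.9636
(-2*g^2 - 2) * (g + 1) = -2*g^3 - 2*g^2 - 2*g - 2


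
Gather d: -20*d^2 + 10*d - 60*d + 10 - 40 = -20*d^2 - 50*d - 30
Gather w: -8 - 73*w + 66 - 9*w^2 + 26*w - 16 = -9*w^2 - 47*w + 42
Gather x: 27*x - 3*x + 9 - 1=24*x + 8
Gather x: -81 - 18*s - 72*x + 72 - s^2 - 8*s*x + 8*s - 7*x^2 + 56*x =-s^2 - 10*s - 7*x^2 + x*(-8*s - 16) - 9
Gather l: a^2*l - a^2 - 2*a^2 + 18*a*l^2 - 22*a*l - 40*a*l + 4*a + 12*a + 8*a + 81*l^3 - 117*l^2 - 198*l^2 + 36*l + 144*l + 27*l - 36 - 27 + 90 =-3*a^2 + 24*a + 81*l^3 + l^2*(18*a - 315) + l*(a^2 - 62*a + 207) + 27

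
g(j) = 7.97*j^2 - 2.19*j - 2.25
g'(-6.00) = -97.83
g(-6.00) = 297.81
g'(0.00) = -2.19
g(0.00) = -2.25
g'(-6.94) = -112.81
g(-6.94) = 396.81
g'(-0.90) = -16.54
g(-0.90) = 6.18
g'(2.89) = 43.88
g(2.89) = 57.99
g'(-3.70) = -61.17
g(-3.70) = 114.96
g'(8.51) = 133.46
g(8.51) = 556.30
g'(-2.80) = -46.82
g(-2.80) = 66.37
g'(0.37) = 3.71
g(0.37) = -1.97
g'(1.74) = 25.55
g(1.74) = 18.07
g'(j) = 15.94*j - 2.19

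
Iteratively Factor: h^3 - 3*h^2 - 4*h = (h + 1)*(h^2 - 4*h) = (h - 4)*(h + 1)*(h)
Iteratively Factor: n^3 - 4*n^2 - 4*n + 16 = (n - 2)*(n^2 - 2*n - 8) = (n - 4)*(n - 2)*(n + 2)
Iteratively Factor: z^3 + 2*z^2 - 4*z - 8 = (z + 2)*(z^2 - 4) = (z - 2)*(z + 2)*(z + 2)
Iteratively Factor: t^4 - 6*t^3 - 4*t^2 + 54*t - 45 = (t + 3)*(t^3 - 9*t^2 + 23*t - 15) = (t - 1)*(t + 3)*(t^2 - 8*t + 15) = (t - 3)*(t - 1)*(t + 3)*(t - 5)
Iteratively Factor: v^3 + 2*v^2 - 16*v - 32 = (v - 4)*(v^2 + 6*v + 8) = (v - 4)*(v + 2)*(v + 4)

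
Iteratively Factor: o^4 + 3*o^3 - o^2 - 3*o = (o)*(o^3 + 3*o^2 - o - 3) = o*(o - 1)*(o^2 + 4*o + 3) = o*(o - 1)*(o + 1)*(o + 3)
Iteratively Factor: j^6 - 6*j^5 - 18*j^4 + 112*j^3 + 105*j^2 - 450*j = (j - 5)*(j^5 - j^4 - 23*j^3 - 3*j^2 + 90*j) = (j - 5)*(j + 3)*(j^4 - 4*j^3 - 11*j^2 + 30*j) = (j - 5)^2*(j + 3)*(j^3 + j^2 - 6*j) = (j - 5)^2*(j + 3)^2*(j^2 - 2*j) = (j - 5)^2*(j - 2)*(j + 3)^2*(j)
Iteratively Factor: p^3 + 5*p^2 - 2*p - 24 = (p + 4)*(p^2 + p - 6) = (p + 3)*(p + 4)*(p - 2)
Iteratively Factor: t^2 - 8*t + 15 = (t - 3)*(t - 5)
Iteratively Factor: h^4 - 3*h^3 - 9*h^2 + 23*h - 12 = (h + 3)*(h^3 - 6*h^2 + 9*h - 4) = (h - 4)*(h + 3)*(h^2 - 2*h + 1) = (h - 4)*(h - 1)*(h + 3)*(h - 1)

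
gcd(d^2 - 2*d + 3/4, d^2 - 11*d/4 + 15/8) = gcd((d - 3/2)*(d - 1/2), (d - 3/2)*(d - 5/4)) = d - 3/2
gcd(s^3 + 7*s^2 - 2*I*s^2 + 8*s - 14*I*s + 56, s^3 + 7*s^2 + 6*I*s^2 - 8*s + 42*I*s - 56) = s^2 + s*(7 + 2*I) + 14*I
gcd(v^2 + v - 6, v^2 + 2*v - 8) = v - 2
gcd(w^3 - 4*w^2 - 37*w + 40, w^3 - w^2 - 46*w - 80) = w^2 - 3*w - 40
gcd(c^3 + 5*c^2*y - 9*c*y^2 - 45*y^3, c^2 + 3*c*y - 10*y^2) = c + 5*y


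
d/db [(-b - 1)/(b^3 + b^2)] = 2/b^3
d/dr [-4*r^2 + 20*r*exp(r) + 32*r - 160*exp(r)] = 20*r*exp(r) - 8*r - 140*exp(r) + 32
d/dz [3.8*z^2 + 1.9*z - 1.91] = 7.6*z + 1.9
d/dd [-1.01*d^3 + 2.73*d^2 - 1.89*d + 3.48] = -3.03*d^2 + 5.46*d - 1.89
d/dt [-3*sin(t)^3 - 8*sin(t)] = (9*cos(t)^2 - 17)*cos(t)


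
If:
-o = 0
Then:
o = 0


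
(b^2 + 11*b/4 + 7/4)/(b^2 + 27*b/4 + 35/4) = (b + 1)/(b + 5)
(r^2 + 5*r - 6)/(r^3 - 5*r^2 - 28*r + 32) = (r + 6)/(r^2 - 4*r - 32)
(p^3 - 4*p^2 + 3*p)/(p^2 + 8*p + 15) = p*(p^2 - 4*p + 3)/(p^2 + 8*p + 15)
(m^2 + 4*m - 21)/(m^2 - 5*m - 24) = (-m^2 - 4*m + 21)/(-m^2 + 5*m + 24)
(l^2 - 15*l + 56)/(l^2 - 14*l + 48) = (l - 7)/(l - 6)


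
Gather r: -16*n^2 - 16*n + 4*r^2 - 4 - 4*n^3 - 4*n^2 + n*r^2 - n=-4*n^3 - 20*n^2 - 17*n + r^2*(n + 4) - 4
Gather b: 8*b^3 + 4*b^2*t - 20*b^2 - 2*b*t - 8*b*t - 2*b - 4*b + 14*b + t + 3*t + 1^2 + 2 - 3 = 8*b^3 + b^2*(4*t - 20) + b*(8 - 10*t) + 4*t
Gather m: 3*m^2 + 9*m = 3*m^2 + 9*m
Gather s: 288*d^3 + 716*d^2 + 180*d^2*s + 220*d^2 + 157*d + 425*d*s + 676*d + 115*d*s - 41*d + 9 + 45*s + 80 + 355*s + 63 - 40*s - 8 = 288*d^3 + 936*d^2 + 792*d + s*(180*d^2 + 540*d + 360) + 144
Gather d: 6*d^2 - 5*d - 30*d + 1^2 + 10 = 6*d^2 - 35*d + 11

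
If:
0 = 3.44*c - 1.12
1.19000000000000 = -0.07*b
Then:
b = -17.00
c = 0.33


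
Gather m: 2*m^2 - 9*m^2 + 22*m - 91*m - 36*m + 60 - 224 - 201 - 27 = -7*m^2 - 105*m - 392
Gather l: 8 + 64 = 72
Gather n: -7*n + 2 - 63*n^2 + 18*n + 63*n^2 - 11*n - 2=0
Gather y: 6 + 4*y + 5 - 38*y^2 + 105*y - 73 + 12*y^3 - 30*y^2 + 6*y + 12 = 12*y^3 - 68*y^2 + 115*y - 50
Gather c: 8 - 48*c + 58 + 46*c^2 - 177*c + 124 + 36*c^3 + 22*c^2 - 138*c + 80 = 36*c^3 + 68*c^2 - 363*c + 270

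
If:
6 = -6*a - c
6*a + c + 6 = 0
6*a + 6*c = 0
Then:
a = -6/5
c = 6/5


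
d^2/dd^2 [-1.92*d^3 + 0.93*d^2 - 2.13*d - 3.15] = 1.86 - 11.52*d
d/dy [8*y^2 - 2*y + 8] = 16*y - 2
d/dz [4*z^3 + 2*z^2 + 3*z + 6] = 12*z^2 + 4*z + 3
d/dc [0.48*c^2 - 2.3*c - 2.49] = 0.96*c - 2.3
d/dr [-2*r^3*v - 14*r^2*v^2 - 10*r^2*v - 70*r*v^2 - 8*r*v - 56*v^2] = 2*v*(-3*r^2 - 14*r*v - 10*r - 35*v - 4)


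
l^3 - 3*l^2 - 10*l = l*(l - 5)*(l + 2)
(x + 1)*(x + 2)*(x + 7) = x^3 + 10*x^2 + 23*x + 14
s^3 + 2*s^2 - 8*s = s*(s - 2)*(s + 4)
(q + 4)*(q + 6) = q^2 + 10*q + 24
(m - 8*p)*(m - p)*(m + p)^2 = m^4 - 7*m^3*p - 9*m^2*p^2 + 7*m*p^3 + 8*p^4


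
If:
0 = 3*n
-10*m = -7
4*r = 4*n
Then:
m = 7/10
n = 0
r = 0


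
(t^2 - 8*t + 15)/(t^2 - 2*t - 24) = (-t^2 + 8*t - 15)/(-t^2 + 2*t + 24)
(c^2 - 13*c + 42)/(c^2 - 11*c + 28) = (c - 6)/(c - 4)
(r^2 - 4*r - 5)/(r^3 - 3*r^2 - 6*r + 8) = (r^2 - 4*r - 5)/(r^3 - 3*r^2 - 6*r + 8)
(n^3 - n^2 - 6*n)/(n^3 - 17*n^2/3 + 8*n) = 3*(n + 2)/(3*n - 8)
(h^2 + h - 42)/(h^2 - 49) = (h - 6)/(h - 7)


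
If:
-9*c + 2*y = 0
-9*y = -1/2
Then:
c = 1/81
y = 1/18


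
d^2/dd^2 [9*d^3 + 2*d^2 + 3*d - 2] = 54*d + 4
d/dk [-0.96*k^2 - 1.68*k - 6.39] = -1.92*k - 1.68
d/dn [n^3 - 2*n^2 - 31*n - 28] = 3*n^2 - 4*n - 31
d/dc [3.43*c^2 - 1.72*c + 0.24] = 6.86*c - 1.72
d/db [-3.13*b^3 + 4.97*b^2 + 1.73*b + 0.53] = -9.39*b^2 + 9.94*b + 1.73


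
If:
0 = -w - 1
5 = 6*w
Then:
No Solution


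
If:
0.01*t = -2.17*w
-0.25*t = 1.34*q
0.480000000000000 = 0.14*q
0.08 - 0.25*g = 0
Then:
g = 0.32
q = 3.43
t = -18.38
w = 0.08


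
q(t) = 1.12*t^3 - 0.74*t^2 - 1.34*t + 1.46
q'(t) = 3.36*t^2 - 1.48*t - 1.34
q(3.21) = 26.58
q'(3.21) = 28.53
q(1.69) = 2.49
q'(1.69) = 5.76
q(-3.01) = -31.75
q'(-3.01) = 33.56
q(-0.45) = 1.81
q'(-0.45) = 0.01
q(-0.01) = 1.47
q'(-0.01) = -1.32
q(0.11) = 1.31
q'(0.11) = -1.46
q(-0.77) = 1.54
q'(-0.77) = 1.79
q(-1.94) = -6.90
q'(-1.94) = 14.18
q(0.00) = 1.46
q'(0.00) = -1.34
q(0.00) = 1.46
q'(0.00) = -1.34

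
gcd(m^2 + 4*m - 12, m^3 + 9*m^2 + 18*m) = m + 6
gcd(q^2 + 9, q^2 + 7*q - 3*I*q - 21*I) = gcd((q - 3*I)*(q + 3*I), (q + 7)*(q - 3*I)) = q - 3*I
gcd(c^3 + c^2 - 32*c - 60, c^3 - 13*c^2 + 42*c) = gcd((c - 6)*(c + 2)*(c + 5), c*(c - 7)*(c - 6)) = c - 6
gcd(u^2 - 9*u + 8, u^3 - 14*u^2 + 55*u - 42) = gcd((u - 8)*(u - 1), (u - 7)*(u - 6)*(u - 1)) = u - 1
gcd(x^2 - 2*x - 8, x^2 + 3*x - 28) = x - 4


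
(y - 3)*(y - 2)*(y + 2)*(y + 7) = y^4 + 4*y^3 - 25*y^2 - 16*y + 84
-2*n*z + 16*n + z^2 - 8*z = (-2*n + z)*(z - 8)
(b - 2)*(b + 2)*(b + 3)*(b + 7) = b^4 + 10*b^3 + 17*b^2 - 40*b - 84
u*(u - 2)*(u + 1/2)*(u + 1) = u^4 - u^3/2 - 5*u^2/2 - u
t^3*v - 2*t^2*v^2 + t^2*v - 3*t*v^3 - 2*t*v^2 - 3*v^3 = (t - 3*v)*(t + v)*(t*v + v)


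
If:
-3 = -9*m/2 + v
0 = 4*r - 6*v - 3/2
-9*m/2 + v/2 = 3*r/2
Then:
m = 25/66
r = -69/44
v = -57/44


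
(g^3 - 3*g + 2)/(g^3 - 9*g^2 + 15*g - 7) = (g + 2)/(g - 7)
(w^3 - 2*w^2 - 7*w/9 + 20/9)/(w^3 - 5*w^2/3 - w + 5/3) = (w - 4/3)/(w - 1)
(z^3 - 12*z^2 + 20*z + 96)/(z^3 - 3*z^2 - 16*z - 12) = (z - 8)/(z + 1)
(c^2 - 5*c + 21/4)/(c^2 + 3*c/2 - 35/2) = (c - 3/2)/(c + 5)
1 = 1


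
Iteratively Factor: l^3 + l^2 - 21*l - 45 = (l + 3)*(l^2 - 2*l - 15) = (l - 5)*(l + 3)*(l + 3)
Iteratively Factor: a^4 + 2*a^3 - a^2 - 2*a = (a)*(a^3 + 2*a^2 - a - 2) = a*(a + 1)*(a^2 + a - 2) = a*(a - 1)*(a + 1)*(a + 2)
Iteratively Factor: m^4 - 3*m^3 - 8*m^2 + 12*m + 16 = (m - 2)*(m^3 - m^2 - 10*m - 8) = (m - 4)*(m - 2)*(m^2 + 3*m + 2) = (m - 4)*(m - 2)*(m + 2)*(m + 1)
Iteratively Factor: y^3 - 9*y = (y + 3)*(y^2 - 3*y) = y*(y + 3)*(y - 3)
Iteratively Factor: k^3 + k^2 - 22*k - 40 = (k + 4)*(k^2 - 3*k - 10) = (k + 2)*(k + 4)*(k - 5)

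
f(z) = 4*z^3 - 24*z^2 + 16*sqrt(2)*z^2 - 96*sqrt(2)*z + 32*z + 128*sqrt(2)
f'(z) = 12*z^2 - 48*z + 32*sqrt(2)*z - 96*sqrt(2) + 32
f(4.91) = 111.93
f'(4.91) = 172.05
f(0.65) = 114.09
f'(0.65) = -100.48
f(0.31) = 148.84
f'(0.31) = -103.46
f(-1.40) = 312.62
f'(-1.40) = -76.40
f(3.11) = -34.64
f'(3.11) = 3.76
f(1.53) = 33.37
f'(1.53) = -79.87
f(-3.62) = 348.91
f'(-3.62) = 63.43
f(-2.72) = 372.61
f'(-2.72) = -7.52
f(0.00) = 181.02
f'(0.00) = -103.76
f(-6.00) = -109.81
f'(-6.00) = 344.71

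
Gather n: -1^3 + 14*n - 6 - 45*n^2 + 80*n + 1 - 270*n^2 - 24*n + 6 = -315*n^2 + 70*n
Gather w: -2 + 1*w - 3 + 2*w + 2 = 3*w - 3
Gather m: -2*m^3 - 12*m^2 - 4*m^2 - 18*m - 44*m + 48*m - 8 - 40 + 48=-2*m^3 - 16*m^2 - 14*m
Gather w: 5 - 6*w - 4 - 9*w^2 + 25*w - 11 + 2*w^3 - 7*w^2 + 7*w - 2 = 2*w^3 - 16*w^2 + 26*w - 12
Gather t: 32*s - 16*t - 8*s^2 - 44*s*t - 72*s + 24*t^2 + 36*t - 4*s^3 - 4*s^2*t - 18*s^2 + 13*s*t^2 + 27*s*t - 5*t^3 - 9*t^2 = -4*s^3 - 26*s^2 - 40*s - 5*t^3 + t^2*(13*s + 15) + t*(-4*s^2 - 17*s + 20)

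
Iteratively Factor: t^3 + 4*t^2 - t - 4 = (t - 1)*(t^2 + 5*t + 4) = (t - 1)*(t + 1)*(t + 4)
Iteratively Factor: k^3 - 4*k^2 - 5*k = (k)*(k^2 - 4*k - 5) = k*(k - 5)*(k + 1)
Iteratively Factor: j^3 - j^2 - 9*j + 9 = (j - 1)*(j^2 - 9) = (j - 3)*(j - 1)*(j + 3)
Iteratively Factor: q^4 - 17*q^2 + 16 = (q + 4)*(q^3 - 4*q^2 - q + 4) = (q - 1)*(q + 4)*(q^2 - 3*q - 4) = (q - 1)*(q + 1)*(q + 4)*(q - 4)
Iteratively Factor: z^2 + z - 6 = (z + 3)*(z - 2)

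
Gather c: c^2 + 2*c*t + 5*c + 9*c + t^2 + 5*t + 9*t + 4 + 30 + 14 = c^2 + c*(2*t + 14) + t^2 + 14*t + 48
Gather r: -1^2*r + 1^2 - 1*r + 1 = 2 - 2*r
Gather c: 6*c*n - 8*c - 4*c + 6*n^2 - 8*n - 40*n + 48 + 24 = c*(6*n - 12) + 6*n^2 - 48*n + 72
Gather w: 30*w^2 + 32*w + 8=30*w^2 + 32*w + 8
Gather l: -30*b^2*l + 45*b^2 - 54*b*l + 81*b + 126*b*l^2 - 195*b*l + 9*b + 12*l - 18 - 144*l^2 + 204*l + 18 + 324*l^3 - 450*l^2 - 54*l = 45*b^2 + 90*b + 324*l^3 + l^2*(126*b - 594) + l*(-30*b^2 - 249*b + 162)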